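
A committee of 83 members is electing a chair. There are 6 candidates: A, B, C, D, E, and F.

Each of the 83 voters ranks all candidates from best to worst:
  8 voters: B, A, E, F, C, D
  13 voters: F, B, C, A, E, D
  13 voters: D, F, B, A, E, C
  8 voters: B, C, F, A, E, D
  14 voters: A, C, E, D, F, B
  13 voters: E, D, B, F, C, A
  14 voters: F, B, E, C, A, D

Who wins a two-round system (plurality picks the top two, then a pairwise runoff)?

F

Round 1 first-place votes: A 14, B 16, C 0, D 13, E 13, F 27. F and B advance.
Runoff: F is ranked above B on 54 ballots, B above F on 29.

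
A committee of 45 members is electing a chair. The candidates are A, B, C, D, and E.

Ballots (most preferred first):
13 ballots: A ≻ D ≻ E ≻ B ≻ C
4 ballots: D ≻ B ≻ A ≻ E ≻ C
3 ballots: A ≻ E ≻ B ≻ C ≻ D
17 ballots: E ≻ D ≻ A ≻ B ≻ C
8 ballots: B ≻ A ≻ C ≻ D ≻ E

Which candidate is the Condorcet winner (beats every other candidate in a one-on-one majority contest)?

A

A vs B: 33–12
A vs C: 45–0
A vs D: 24–21
A vs E: 28–17
A beats every other candidate.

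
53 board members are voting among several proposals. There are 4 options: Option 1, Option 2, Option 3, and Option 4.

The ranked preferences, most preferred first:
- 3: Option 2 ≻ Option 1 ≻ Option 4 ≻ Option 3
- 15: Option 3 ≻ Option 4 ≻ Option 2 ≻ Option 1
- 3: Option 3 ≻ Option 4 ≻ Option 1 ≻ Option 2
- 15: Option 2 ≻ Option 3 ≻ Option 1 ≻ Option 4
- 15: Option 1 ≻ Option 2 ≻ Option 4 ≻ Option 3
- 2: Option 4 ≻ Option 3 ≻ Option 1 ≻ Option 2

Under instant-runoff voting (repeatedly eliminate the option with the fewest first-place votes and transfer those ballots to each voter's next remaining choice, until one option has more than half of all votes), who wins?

Round 1: Option 1 15, Option 2 18, Option 3 18, Option 4 2. Option 4 eliminated.
Round 2: Option 1 15, Option 2 18, Option 3 20. Option 1 eliminated.
Round 3: Option 2 33, Option 3 20. Option 2 has a majority (≥27).

Option 2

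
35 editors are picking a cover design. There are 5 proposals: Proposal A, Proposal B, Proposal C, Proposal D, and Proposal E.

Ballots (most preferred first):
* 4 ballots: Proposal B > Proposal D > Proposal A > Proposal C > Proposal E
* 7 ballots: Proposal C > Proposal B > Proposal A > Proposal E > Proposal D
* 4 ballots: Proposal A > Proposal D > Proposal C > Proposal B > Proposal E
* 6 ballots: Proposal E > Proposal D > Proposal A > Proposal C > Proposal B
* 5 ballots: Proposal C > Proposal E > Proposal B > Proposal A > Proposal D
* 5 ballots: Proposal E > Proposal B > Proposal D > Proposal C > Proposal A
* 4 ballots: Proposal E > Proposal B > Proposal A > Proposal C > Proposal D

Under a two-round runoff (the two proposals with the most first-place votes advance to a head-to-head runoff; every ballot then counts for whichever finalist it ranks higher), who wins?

Round 1 first-place votes: Proposal A 4, Proposal B 4, Proposal C 12, Proposal D 0, Proposal E 15. Proposal E and Proposal C advance.
Runoff: Proposal E is ranked above Proposal C on 15 ballots, Proposal C above Proposal E on 20.

Proposal C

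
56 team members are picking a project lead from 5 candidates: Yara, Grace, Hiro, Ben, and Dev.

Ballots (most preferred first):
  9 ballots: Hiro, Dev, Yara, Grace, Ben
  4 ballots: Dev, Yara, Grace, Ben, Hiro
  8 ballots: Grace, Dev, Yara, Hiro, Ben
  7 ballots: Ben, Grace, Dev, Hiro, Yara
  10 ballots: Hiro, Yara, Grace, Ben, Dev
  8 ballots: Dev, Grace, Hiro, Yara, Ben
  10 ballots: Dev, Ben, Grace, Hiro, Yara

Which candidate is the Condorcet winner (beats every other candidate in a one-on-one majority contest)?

Dev vs Yara: 46–10
Dev vs Grace: 31–25
Dev vs Hiro: 37–19
Dev vs Ben: 39–17
Dev beats every other candidate.

Dev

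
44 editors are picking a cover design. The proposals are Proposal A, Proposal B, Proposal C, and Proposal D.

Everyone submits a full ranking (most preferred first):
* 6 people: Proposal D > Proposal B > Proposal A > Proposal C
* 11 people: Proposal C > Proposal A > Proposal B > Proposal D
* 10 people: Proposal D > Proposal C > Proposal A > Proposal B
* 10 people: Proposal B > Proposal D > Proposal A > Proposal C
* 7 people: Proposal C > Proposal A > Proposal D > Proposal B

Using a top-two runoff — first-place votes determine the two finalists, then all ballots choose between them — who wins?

Proposal D

Round 1 first-place votes: Proposal A 0, Proposal B 10, Proposal C 18, Proposal D 16. Proposal C and Proposal D advance.
Runoff: Proposal C is ranked above Proposal D on 18 ballots, Proposal D above Proposal C on 26.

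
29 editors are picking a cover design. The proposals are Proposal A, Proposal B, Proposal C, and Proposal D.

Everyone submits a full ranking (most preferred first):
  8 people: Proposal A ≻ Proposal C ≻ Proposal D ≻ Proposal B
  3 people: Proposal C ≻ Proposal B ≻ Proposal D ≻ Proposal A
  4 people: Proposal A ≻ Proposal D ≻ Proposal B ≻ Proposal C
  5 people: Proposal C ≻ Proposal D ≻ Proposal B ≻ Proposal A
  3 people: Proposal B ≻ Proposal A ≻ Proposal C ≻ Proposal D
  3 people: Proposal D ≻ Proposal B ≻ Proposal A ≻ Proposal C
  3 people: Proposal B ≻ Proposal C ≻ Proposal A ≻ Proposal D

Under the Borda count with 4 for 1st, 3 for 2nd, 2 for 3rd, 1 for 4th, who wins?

Proposal A: 8×4 + 3×1 + 4×4 + 5×1 + 3×3 + 3×2 + 3×2 = 77
Proposal B: 8×1 + 3×3 + 4×2 + 5×2 + 3×4 + 3×3 + 3×4 = 68
Proposal C: 8×3 + 3×4 + 4×1 + 5×4 + 3×2 + 3×1 + 3×3 = 78
Proposal D: 8×2 + 3×2 + 4×3 + 5×3 + 3×1 + 3×4 + 3×1 = 67

Proposal C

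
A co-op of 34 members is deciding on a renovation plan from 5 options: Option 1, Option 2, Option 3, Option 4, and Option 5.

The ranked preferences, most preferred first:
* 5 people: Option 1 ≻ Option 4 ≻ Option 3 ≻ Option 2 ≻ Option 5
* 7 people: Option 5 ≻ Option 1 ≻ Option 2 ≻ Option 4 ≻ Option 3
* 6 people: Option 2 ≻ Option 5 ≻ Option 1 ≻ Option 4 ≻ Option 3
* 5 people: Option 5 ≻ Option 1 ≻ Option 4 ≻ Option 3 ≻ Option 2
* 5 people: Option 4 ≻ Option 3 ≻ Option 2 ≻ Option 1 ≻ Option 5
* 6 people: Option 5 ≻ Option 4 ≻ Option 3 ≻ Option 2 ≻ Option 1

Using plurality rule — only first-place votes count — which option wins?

Option 5

First-place votes: Option 1 5, Option 2 6, Option 3 0, Option 4 5, Option 5 18.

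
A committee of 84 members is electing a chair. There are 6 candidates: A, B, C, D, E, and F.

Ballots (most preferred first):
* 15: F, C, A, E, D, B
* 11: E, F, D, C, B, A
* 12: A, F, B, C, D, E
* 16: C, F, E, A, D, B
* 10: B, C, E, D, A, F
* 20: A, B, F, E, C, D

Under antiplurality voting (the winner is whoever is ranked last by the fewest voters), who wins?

C

Last-place votes: A 11, B 31, C 0, D 20, E 12, F 10.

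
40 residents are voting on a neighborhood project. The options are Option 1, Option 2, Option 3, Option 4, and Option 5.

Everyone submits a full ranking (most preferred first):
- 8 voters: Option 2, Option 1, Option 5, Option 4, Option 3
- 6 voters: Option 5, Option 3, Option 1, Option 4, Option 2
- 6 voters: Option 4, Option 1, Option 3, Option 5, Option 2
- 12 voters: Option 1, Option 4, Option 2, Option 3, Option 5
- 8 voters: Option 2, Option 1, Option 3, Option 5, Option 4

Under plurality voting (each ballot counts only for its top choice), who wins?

Option 2

First-place votes: Option 1 12, Option 2 16, Option 3 0, Option 4 6, Option 5 6.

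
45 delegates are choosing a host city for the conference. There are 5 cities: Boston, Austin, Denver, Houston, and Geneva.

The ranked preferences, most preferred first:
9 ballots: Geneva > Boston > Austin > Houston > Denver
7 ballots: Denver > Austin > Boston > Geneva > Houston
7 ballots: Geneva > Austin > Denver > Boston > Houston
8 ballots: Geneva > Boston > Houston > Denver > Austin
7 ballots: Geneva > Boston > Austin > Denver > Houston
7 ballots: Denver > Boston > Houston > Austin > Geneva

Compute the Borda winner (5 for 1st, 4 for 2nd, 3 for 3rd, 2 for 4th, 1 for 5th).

Boston: 9×4 + 7×3 + 7×2 + 8×4 + 7×4 + 7×4 = 159
Austin: 9×3 + 7×4 + 7×4 + 8×1 + 7×3 + 7×2 = 126
Denver: 9×1 + 7×5 + 7×3 + 8×2 + 7×2 + 7×5 = 130
Houston: 9×2 + 7×1 + 7×1 + 8×3 + 7×1 + 7×3 = 84
Geneva: 9×5 + 7×2 + 7×5 + 8×5 + 7×5 + 7×1 = 176

Geneva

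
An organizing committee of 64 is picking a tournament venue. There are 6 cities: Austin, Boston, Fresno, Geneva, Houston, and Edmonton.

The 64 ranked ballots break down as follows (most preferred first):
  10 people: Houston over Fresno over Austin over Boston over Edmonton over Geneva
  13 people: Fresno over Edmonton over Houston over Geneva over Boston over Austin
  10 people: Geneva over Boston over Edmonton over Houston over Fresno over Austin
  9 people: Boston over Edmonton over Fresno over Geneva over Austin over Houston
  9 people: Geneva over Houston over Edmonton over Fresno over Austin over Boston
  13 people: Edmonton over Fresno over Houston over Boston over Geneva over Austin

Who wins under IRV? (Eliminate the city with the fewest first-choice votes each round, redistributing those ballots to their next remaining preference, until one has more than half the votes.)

Round 1: Austin 0, Boston 9, Fresno 13, Geneva 19, Houston 10, Edmonton 13. Austin eliminated.
Round 2: Boston 9, Fresno 13, Geneva 19, Houston 10, Edmonton 13. Boston eliminated.
Round 3: Fresno 13, Geneva 19, Houston 10, Edmonton 22. Houston eliminated.
Round 4: Fresno 23, Geneva 19, Edmonton 22. Geneva eliminated.
Round 5: Fresno 23, Edmonton 41. Edmonton has a majority (≥33).

Edmonton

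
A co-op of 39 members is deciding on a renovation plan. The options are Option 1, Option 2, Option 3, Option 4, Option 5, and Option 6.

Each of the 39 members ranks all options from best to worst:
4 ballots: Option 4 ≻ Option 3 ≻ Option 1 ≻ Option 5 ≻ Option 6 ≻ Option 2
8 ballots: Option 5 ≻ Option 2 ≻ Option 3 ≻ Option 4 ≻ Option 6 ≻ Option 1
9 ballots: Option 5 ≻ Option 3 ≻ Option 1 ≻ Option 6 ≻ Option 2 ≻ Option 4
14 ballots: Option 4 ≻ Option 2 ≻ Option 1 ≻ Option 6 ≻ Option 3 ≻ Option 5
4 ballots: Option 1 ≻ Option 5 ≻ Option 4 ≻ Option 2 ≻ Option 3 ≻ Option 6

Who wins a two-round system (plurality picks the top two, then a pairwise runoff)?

Option 5

Round 1 first-place votes: Option 1 4, Option 2 0, Option 3 0, Option 4 18, Option 5 17, Option 6 0. Option 4 and Option 5 advance.
Runoff: Option 4 is ranked above Option 5 on 18 ballots, Option 5 above Option 4 on 21.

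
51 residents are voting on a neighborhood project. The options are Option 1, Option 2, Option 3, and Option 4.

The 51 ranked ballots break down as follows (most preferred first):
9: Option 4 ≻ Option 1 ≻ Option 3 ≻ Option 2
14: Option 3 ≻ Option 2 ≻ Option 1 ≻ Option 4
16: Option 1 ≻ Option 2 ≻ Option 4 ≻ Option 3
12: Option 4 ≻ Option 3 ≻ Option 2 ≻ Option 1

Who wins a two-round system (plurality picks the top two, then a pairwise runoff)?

Round 1 first-place votes: Option 1 16, Option 2 0, Option 3 14, Option 4 21. Option 4 and Option 1 advance.
Runoff: Option 4 is ranked above Option 1 on 21 ballots, Option 1 above Option 4 on 30.

Option 1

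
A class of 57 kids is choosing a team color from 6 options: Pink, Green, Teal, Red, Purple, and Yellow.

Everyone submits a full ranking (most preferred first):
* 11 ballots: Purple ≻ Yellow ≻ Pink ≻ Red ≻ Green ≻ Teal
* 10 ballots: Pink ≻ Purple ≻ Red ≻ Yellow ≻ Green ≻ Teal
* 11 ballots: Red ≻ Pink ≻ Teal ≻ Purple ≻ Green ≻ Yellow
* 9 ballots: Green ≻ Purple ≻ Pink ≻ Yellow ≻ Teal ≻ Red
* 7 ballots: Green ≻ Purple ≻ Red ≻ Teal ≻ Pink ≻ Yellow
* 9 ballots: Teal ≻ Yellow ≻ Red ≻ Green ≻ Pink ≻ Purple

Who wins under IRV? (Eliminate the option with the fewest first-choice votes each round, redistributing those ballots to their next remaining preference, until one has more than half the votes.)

Round 1: Pink 10, Green 16, Teal 9, Red 11, Purple 11, Yellow 0. Yellow eliminated.
Round 2: Pink 10, Green 16, Teal 9, Red 11, Purple 11. Teal eliminated.
Round 3: Pink 10, Green 16, Red 20, Purple 11. Pink eliminated.
Round 4: Green 16, Red 20, Purple 21. Green eliminated.
Round 5: Red 20, Purple 37. Purple has a majority (≥29).

Purple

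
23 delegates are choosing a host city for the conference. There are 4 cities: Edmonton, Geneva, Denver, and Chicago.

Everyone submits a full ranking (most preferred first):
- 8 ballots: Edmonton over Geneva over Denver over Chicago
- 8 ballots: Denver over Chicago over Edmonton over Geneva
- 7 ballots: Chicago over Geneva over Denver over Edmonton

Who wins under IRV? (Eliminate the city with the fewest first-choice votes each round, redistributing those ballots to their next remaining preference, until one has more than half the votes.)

Denver

Round 1: Edmonton 8, Geneva 0, Denver 8, Chicago 7. Geneva eliminated.
Round 2: Edmonton 8, Denver 8, Chicago 7. Chicago eliminated.
Round 3: Edmonton 8, Denver 15. Denver has a majority (≥12).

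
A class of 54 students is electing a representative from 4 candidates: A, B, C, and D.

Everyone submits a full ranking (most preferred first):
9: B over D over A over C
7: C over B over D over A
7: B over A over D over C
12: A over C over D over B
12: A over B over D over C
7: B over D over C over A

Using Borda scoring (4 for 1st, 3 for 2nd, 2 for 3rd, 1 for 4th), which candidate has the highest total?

A: 9×2 + 7×1 + 7×3 + 12×4 + 12×4 + 7×1 = 149
B: 9×4 + 7×3 + 7×4 + 12×1 + 12×3 + 7×4 = 161
C: 9×1 + 7×4 + 7×1 + 12×3 + 12×1 + 7×2 = 106
D: 9×3 + 7×2 + 7×2 + 12×2 + 12×2 + 7×3 = 124

B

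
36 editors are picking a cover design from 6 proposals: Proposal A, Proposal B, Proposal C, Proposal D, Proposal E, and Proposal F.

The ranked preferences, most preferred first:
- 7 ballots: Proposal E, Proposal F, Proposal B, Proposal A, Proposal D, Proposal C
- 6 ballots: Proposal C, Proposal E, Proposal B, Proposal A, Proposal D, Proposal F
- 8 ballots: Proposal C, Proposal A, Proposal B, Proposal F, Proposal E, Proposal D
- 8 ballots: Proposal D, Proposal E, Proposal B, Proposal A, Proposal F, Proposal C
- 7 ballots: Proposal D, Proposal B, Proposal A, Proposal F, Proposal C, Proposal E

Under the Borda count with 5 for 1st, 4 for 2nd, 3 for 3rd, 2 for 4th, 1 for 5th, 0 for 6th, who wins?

Proposal B

Proposal A: 7×2 + 6×2 + 8×4 + 8×2 + 7×3 = 95
Proposal B: 7×3 + 6×3 + 8×3 + 8×3 + 7×4 = 115
Proposal C: 7×0 + 6×5 + 8×5 + 8×0 + 7×1 = 77
Proposal D: 7×1 + 6×1 + 8×0 + 8×5 + 7×5 = 88
Proposal E: 7×5 + 6×4 + 8×1 + 8×4 + 7×0 = 99
Proposal F: 7×4 + 6×0 + 8×2 + 8×1 + 7×2 = 66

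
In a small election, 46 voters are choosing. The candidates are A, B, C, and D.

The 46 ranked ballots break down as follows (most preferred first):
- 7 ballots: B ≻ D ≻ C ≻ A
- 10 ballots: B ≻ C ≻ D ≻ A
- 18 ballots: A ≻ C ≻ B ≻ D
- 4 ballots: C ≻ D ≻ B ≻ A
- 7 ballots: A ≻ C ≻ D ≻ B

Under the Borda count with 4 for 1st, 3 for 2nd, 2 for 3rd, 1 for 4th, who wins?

A: 7×1 + 10×1 + 18×4 + 4×1 + 7×4 = 121
B: 7×4 + 10×4 + 18×2 + 4×2 + 7×1 = 119
C: 7×2 + 10×3 + 18×3 + 4×4 + 7×3 = 135
D: 7×3 + 10×2 + 18×1 + 4×3 + 7×2 = 85

C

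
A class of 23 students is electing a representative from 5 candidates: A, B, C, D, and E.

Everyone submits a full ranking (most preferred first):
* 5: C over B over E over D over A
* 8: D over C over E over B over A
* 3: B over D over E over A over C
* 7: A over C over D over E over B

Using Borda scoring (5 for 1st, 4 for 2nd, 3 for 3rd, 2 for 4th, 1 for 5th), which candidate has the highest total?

A: 5×1 + 8×1 + 3×2 + 7×5 = 54
B: 5×4 + 8×2 + 3×5 + 7×1 = 58
C: 5×5 + 8×4 + 3×1 + 7×4 = 88
D: 5×2 + 8×5 + 3×4 + 7×3 = 83
E: 5×3 + 8×3 + 3×3 + 7×2 = 62

C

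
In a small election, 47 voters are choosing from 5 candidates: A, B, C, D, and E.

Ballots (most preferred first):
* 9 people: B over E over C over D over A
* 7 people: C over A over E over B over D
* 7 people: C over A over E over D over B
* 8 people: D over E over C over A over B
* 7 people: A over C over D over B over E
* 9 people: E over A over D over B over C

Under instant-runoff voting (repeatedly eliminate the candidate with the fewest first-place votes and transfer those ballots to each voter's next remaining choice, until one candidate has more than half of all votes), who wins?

E

Round 1: A 7, B 9, C 14, D 8, E 9. A eliminated.
Round 2: B 9, C 21, D 8, E 9. D eliminated.
Round 3: B 9, C 21, E 17. B eliminated.
Round 4: C 21, E 26. E has a majority (≥24).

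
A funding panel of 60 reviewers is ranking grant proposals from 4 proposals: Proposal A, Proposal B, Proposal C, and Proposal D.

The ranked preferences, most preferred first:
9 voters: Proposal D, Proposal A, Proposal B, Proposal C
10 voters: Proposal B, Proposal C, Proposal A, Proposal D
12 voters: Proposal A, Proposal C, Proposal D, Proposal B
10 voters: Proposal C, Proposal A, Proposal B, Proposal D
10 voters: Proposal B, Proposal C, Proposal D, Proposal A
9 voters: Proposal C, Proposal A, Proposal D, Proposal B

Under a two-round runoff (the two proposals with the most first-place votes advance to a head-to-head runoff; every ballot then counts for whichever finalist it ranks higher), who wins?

Round 1 first-place votes: Proposal A 12, Proposal B 20, Proposal C 19, Proposal D 9. Proposal B and Proposal C advance.
Runoff: Proposal B is ranked above Proposal C on 29 ballots, Proposal C above Proposal B on 31.

Proposal C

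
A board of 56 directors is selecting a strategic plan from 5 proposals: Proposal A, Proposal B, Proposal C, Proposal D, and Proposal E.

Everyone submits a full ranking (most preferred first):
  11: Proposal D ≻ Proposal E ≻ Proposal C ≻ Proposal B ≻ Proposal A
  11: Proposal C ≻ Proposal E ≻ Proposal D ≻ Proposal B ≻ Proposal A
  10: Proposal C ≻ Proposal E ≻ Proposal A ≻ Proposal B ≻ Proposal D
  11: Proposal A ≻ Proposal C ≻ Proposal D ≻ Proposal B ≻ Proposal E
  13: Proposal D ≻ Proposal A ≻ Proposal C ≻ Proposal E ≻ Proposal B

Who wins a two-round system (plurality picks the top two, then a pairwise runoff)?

Proposal C

Round 1 first-place votes: Proposal A 11, Proposal B 0, Proposal C 21, Proposal D 24, Proposal E 0. Proposal D and Proposal C advance.
Runoff: Proposal D is ranked above Proposal C on 24 ballots, Proposal C above Proposal D on 32.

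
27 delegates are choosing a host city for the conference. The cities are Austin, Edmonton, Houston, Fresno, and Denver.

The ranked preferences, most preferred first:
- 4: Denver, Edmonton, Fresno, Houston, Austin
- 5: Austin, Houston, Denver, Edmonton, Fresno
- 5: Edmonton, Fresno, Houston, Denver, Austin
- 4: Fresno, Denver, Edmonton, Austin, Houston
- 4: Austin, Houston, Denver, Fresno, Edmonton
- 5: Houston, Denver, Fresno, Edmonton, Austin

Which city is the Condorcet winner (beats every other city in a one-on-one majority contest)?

Houston vs Austin: 14–13
Houston vs Edmonton: 14–13
Houston vs Fresno: 14–13
Houston vs Denver: 19–8
Houston beats every other city.

Houston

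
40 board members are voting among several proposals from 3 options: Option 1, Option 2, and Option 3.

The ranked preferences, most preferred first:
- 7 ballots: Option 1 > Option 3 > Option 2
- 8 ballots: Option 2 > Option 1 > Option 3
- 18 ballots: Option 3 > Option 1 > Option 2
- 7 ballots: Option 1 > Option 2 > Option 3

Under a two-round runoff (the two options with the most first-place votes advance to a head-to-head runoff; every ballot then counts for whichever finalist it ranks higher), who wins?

Option 1

Round 1 first-place votes: Option 1 14, Option 2 8, Option 3 18. Option 3 and Option 1 advance.
Runoff: Option 3 is ranked above Option 1 on 18 ballots, Option 1 above Option 3 on 22.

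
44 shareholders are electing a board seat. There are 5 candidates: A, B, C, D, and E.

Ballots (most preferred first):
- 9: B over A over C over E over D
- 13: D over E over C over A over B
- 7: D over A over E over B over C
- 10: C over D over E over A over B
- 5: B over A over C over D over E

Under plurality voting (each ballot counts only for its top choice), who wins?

First-place votes: A 0, B 14, C 10, D 20, E 0.

D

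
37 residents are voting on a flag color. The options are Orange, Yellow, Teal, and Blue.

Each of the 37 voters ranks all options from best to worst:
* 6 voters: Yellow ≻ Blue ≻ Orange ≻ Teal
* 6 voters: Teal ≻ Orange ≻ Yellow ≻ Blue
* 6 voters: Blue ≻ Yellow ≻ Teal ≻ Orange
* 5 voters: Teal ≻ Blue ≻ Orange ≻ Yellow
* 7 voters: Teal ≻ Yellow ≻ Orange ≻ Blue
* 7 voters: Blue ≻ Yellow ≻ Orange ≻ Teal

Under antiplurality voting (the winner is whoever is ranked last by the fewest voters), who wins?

Yellow

Last-place votes: Orange 6, Yellow 5, Teal 13, Blue 13.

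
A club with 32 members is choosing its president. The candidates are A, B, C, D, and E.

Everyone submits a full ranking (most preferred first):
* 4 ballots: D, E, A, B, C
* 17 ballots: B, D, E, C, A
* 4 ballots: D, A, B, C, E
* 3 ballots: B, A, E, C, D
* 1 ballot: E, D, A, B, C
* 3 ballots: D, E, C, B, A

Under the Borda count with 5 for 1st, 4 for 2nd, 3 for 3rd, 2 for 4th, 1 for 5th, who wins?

D

A: 4×3 + 17×1 + 4×4 + 3×4 + 1×3 + 3×1 = 63
B: 4×2 + 17×5 + 4×3 + 3×5 + 1×2 + 3×2 = 128
C: 4×1 + 17×2 + 4×2 + 3×2 + 1×1 + 3×3 = 62
D: 4×5 + 17×4 + 4×5 + 3×1 + 1×4 + 3×5 = 130
E: 4×4 + 17×3 + 4×1 + 3×3 + 1×5 + 3×4 = 97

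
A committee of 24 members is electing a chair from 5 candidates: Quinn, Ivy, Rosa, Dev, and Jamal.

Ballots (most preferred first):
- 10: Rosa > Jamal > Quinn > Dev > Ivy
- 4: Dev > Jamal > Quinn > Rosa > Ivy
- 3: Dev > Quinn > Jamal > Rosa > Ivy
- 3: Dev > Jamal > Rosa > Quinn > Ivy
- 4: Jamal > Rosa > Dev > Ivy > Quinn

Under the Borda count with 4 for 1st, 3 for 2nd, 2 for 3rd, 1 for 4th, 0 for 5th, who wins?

Quinn: 10×2 + 4×2 + 3×3 + 3×1 + 4×0 = 40
Ivy: 10×0 + 4×0 + 3×0 + 3×0 + 4×1 = 4
Rosa: 10×4 + 4×1 + 3×1 + 3×2 + 4×3 = 65
Dev: 10×1 + 4×4 + 3×4 + 3×4 + 4×2 = 58
Jamal: 10×3 + 4×3 + 3×2 + 3×3 + 4×4 = 73

Jamal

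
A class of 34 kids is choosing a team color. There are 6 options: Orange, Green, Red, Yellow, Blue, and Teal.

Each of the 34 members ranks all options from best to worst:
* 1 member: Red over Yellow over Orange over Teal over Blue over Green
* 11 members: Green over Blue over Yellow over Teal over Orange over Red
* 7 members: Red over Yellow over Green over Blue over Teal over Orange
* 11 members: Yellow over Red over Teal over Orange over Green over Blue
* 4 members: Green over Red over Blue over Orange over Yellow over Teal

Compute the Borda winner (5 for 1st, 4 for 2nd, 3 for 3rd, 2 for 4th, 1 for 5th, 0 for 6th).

Yellow

Orange: 1×3 + 11×1 + 7×0 + 11×2 + 4×2 = 44
Green: 1×0 + 11×5 + 7×3 + 11×1 + 4×5 = 107
Red: 1×5 + 11×0 + 7×5 + 11×4 + 4×4 = 100
Yellow: 1×4 + 11×3 + 7×4 + 11×5 + 4×1 = 124
Blue: 1×1 + 11×4 + 7×2 + 11×0 + 4×3 = 71
Teal: 1×2 + 11×2 + 7×1 + 11×3 + 4×0 = 64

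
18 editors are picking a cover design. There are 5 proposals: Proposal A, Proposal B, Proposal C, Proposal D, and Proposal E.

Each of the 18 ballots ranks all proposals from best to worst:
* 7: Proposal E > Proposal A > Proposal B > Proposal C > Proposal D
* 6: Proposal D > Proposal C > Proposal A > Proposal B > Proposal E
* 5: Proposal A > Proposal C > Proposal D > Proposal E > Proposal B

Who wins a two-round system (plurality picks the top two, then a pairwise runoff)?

Proposal D

Round 1 first-place votes: Proposal A 5, Proposal B 0, Proposal C 0, Proposal D 6, Proposal E 7. Proposal E and Proposal D advance.
Runoff: Proposal E is ranked above Proposal D on 7 ballots, Proposal D above Proposal E on 11.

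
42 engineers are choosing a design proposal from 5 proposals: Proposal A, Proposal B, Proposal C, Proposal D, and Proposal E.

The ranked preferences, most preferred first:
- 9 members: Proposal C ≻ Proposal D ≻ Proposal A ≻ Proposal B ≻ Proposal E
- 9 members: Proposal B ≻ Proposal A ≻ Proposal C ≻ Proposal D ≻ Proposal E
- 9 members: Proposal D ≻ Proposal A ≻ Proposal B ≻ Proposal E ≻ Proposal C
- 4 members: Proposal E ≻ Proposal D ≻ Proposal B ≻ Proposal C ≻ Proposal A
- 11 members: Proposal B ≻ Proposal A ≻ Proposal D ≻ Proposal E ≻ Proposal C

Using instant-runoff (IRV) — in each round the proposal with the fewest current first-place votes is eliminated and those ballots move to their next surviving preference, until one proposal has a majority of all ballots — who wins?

Round 1: Proposal A 0, Proposal B 20, Proposal C 9, Proposal D 9, Proposal E 4. Proposal A eliminated.
Round 2: Proposal B 20, Proposal C 9, Proposal D 9, Proposal E 4. Proposal E eliminated.
Round 3: Proposal B 20, Proposal C 9, Proposal D 13. Proposal C eliminated.
Round 4: Proposal B 20, Proposal D 22. Proposal D has a majority (≥22).

Proposal D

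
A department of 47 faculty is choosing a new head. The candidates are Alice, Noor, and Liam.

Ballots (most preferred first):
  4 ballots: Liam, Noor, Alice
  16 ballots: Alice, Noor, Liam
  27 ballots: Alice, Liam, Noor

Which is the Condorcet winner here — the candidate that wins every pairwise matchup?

Alice

Alice vs Noor: 43–4
Alice vs Liam: 43–4
Alice beats every other candidate.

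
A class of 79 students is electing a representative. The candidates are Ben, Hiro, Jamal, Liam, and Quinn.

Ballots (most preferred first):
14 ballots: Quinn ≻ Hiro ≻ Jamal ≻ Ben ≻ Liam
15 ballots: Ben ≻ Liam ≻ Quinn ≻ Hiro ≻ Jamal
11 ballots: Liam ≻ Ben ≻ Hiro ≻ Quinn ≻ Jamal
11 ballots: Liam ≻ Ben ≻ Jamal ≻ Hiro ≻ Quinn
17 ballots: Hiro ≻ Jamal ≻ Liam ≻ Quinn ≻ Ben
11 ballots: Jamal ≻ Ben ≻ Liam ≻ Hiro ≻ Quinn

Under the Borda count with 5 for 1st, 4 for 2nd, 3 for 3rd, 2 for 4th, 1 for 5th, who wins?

Ben: 14×2 + 15×5 + 11×4 + 11×4 + 17×1 + 11×4 = 252
Hiro: 14×4 + 15×2 + 11×3 + 11×2 + 17×5 + 11×2 = 248
Jamal: 14×3 + 15×1 + 11×1 + 11×3 + 17×4 + 11×5 = 224
Liam: 14×1 + 15×4 + 11×5 + 11×5 + 17×3 + 11×3 = 268
Quinn: 14×5 + 15×3 + 11×2 + 11×1 + 17×2 + 11×1 = 193

Liam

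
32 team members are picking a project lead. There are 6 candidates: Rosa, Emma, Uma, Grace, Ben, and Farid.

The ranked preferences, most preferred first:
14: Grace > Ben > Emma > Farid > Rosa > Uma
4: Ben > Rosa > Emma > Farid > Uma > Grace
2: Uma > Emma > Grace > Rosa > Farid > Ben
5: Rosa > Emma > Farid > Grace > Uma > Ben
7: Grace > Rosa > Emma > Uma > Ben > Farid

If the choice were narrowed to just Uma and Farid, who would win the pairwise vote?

Uma is ranked above Farid on 9 ballots; Farid above Uma on 23.

Farid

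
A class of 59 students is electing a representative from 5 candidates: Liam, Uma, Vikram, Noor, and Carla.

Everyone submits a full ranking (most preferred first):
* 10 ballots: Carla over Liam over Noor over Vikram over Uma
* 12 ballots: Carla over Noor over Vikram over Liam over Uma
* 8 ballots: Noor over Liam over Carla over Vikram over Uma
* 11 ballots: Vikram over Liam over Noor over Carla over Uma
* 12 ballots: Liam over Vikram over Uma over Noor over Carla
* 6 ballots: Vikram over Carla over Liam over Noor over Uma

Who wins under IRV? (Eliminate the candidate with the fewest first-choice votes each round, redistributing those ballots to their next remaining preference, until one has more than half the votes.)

Round 1: Liam 12, Uma 0, Vikram 17, Noor 8, Carla 22. Uma eliminated.
Round 2: Liam 12, Vikram 17, Noor 8, Carla 22. Noor eliminated.
Round 3: Liam 20, Vikram 17, Carla 22. Vikram eliminated.
Round 4: Liam 31, Carla 28. Liam has a majority (≥30).

Liam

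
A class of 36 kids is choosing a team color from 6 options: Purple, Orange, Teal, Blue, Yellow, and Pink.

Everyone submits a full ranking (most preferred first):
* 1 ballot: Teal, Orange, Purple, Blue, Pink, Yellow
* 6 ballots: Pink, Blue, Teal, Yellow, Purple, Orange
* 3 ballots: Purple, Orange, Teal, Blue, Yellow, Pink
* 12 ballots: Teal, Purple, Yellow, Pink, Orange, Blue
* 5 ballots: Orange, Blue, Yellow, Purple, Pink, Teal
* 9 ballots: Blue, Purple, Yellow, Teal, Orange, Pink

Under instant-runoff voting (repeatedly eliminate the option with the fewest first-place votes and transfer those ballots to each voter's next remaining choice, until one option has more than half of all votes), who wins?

Blue

Round 1: Purple 3, Orange 5, Teal 13, Blue 9, Yellow 0, Pink 6. Yellow eliminated.
Round 2: Purple 3, Orange 5, Teal 13, Blue 9, Pink 6. Purple eliminated.
Round 3: Orange 8, Teal 13, Blue 9, Pink 6. Pink eliminated.
Round 4: Orange 8, Teal 13, Blue 15. Orange eliminated.
Round 5: Teal 16, Blue 20. Blue has a majority (≥19).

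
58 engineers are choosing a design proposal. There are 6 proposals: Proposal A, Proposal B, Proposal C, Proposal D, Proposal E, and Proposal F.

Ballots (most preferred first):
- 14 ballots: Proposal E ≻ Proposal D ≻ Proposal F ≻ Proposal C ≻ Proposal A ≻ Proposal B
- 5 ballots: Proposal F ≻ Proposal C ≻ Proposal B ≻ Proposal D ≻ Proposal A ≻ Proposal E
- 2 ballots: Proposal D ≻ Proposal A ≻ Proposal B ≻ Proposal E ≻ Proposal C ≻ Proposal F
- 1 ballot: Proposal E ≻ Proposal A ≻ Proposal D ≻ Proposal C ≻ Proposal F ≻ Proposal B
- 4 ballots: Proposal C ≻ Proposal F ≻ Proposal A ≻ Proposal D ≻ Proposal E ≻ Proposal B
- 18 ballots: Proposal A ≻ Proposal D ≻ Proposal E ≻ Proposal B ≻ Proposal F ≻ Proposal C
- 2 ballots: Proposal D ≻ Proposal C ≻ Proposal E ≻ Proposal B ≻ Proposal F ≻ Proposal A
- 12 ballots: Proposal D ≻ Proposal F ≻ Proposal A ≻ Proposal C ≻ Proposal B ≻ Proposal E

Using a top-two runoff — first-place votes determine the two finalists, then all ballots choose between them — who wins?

Proposal D

Round 1 first-place votes: Proposal A 18, Proposal B 0, Proposal C 4, Proposal D 16, Proposal E 15, Proposal F 5. Proposal A and Proposal D advance.
Runoff: Proposal A is ranked above Proposal D on 23 ballots, Proposal D above Proposal A on 35.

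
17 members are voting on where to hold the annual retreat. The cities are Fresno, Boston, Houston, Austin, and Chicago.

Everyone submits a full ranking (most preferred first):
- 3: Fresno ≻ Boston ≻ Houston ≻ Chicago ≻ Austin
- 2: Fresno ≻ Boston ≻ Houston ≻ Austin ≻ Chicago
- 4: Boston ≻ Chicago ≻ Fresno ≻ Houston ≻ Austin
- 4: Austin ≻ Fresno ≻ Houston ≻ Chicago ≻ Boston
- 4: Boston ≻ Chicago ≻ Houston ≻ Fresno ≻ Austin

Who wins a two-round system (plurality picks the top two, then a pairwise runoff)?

Fresno

Round 1 first-place votes: Fresno 5, Boston 8, Houston 0, Austin 4, Chicago 0. Boston and Fresno advance.
Runoff: Boston is ranked above Fresno on 8 ballots, Fresno above Boston on 9.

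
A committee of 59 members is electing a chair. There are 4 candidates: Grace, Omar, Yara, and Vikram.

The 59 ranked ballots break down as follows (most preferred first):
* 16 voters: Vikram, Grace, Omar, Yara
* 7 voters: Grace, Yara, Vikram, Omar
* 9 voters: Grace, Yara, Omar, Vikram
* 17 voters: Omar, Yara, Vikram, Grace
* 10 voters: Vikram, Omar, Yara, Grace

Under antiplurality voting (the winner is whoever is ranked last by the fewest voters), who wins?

Omar

Last-place votes: Grace 27, Omar 7, Yara 16, Vikram 9.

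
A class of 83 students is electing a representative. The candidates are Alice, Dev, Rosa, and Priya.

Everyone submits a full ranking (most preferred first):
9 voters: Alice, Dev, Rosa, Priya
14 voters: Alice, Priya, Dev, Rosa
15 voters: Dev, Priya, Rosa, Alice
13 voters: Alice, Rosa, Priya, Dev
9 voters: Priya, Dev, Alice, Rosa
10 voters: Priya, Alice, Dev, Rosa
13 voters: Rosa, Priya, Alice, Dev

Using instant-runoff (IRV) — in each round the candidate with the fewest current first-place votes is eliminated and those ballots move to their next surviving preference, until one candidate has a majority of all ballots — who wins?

Priya

Round 1: Alice 36, Dev 15, Rosa 13, Priya 19. Rosa eliminated.
Round 2: Alice 36, Dev 15, Priya 32. Dev eliminated.
Round 3: Alice 36, Priya 47. Priya has a majority (≥42).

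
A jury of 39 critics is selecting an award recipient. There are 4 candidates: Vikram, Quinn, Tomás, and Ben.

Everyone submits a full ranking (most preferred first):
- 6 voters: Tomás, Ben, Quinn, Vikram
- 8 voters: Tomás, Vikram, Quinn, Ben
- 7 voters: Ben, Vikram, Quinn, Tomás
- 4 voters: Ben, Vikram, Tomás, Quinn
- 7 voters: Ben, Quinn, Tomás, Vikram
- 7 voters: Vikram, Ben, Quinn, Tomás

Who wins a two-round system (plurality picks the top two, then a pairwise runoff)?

Ben

Round 1 first-place votes: Vikram 7, Quinn 0, Tomás 14, Ben 18. Ben and Tomás advance.
Runoff: Ben is ranked above Tomás on 25 ballots, Tomás above Ben on 14.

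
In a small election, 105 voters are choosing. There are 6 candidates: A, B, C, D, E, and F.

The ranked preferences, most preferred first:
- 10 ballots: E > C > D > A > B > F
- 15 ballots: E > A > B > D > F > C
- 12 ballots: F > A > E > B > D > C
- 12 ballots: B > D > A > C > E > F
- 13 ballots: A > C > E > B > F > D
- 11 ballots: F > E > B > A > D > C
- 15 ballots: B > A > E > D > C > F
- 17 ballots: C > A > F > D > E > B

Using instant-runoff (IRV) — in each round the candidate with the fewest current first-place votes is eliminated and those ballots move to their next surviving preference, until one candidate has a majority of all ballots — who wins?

Round 1: A 13, B 27, C 17, D 0, E 25, F 23. D eliminated.
Round 2: A 13, B 27, C 17, E 25, F 23. A eliminated.
Round 3: B 27, C 30, E 25, F 23. F eliminated.
Round 4: B 27, C 30, E 48. B eliminated.
Round 5: C 42, E 63. E has a majority (≥53).

E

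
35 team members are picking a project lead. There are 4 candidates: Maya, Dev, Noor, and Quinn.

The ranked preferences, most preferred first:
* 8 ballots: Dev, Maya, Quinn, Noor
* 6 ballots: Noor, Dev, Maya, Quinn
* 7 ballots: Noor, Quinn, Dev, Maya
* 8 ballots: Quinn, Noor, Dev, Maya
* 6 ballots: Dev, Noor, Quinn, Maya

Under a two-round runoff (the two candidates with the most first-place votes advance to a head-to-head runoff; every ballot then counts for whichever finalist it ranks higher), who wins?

Round 1 first-place votes: Maya 0, Dev 14, Noor 13, Quinn 8. Dev and Noor advance.
Runoff: Dev is ranked above Noor on 14 ballots, Noor above Dev on 21.

Noor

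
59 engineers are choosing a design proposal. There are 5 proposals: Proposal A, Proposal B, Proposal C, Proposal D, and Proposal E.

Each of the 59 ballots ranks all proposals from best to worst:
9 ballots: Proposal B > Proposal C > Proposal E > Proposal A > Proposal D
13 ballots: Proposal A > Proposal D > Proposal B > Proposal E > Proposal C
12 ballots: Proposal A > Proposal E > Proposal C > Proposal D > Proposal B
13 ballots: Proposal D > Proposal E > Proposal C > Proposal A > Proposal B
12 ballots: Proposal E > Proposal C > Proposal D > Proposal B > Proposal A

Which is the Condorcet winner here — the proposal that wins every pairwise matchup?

Proposal E vs Proposal A: 34–25
Proposal E vs Proposal B: 37–22
Proposal E vs Proposal C: 50–9
Proposal E vs Proposal D: 33–26
Proposal E beats every other proposal.

Proposal E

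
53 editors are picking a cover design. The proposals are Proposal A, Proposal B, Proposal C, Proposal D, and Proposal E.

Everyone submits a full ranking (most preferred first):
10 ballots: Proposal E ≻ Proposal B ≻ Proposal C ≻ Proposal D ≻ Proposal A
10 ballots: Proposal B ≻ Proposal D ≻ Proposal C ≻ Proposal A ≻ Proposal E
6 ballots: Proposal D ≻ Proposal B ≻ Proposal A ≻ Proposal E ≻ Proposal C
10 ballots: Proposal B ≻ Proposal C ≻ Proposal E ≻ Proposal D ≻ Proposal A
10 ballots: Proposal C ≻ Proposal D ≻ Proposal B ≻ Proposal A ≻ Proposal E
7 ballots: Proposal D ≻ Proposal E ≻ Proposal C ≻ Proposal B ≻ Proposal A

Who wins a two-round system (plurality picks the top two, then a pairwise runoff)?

Proposal B

Round 1 first-place votes: Proposal A 0, Proposal B 20, Proposal C 10, Proposal D 13, Proposal E 10. Proposal B and Proposal D advance.
Runoff: Proposal B is ranked above Proposal D on 30 ballots, Proposal D above Proposal B on 23.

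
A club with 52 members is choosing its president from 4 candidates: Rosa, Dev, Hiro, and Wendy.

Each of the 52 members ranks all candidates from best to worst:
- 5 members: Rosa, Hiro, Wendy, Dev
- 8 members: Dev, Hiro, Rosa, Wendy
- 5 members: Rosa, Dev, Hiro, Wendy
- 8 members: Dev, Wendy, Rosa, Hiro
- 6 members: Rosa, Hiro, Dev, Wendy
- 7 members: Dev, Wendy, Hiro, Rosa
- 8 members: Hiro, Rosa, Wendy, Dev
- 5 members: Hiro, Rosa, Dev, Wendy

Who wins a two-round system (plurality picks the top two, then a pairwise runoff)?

Round 1 first-place votes: Rosa 16, Dev 23, Hiro 13, Wendy 0. Dev and Rosa advance.
Runoff: Dev is ranked above Rosa on 23 ballots, Rosa above Dev on 29.

Rosa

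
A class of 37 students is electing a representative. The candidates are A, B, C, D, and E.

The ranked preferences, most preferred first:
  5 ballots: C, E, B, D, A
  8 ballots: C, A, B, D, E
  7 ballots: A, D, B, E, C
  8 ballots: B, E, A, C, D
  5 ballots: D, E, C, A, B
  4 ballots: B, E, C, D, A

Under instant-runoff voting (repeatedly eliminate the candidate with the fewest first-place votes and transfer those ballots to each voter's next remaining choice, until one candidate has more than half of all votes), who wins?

B

Round 1: A 7, B 12, C 13, D 5, E 0. E eliminated.
Round 2: A 7, B 12, C 13, D 5. D eliminated.
Round 3: A 7, B 12, C 18. A eliminated.
Round 4: B 19, C 18. B has a majority (≥19).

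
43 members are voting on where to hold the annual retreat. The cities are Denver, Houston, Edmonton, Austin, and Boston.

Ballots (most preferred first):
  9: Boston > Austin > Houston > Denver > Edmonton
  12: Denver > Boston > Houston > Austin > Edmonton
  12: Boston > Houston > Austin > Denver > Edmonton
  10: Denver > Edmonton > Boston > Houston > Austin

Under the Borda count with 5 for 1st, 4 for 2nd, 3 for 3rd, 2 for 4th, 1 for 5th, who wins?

Boston

Denver: 9×2 + 12×5 + 12×2 + 10×5 = 152
Houston: 9×3 + 12×3 + 12×4 + 10×2 = 131
Edmonton: 9×1 + 12×1 + 12×1 + 10×4 = 73
Austin: 9×4 + 12×2 + 12×3 + 10×1 = 106
Boston: 9×5 + 12×4 + 12×5 + 10×3 = 183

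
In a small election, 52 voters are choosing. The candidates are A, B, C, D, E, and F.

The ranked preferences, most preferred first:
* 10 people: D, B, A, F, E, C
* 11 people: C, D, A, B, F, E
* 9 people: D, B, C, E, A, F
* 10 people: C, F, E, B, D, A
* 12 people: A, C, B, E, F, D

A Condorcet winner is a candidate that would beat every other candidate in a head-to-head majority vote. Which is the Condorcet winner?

C

C vs A: 30–22
C vs B: 33–19
C vs D: 33–19
C vs E: 42–10
C vs F: 42–10
C beats every other candidate.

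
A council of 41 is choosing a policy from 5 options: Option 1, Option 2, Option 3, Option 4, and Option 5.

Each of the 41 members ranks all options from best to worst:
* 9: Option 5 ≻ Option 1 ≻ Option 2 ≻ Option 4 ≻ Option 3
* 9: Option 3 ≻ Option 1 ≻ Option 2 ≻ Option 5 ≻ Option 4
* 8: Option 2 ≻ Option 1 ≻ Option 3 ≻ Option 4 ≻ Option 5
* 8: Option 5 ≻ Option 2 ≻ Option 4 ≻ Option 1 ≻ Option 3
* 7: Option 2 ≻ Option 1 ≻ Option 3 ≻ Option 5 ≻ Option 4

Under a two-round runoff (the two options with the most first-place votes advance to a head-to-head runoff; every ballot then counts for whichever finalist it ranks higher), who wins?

Option 2

Round 1 first-place votes: Option 1 0, Option 2 15, Option 3 9, Option 4 0, Option 5 17. Option 5 and Option 2 advance.
Runoff: Option 5 is ranked above Option 2 on 17 ballots, Option 2 above Option 5 on 24.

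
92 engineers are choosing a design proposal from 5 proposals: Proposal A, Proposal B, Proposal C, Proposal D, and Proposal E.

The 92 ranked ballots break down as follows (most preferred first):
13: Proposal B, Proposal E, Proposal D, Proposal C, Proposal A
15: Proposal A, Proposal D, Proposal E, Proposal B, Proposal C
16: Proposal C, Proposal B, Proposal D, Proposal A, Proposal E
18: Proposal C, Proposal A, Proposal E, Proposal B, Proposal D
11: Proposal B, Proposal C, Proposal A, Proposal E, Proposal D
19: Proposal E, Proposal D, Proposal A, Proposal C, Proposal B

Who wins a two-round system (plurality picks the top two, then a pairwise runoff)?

Proposal C

Round 1 first-place votes: Proposal A 15, Proposal B 24, Proposal C 34, Proposal D 0, Proposal E 19. Proposal C and Proposal B advance.
Runoff: Proposal C is ranked above Proposal B on 53 ballots, Proposal B above Proposal C on 39.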